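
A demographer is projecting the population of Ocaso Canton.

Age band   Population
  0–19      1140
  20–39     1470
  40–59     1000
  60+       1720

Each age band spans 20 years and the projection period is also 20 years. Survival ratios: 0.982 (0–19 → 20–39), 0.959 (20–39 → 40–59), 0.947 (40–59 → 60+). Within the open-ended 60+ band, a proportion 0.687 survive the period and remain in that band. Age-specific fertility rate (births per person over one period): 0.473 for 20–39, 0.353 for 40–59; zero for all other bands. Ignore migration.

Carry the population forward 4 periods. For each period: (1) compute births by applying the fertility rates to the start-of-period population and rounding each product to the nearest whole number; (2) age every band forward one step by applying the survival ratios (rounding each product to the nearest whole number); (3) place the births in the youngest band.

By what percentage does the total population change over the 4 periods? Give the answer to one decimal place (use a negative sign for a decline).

5.0

[period 1]
Births: 1470 × 0.473 = 695 ; 1000 × 0.353 = 353 → 1048
20–39: 1140 × 0.982 = 1119
40–59: 1470 × 0.959 = 1410
60+: 1000 × 0.947 + 1720 × 0.687 = 947 + 1182 = 2129
End of period: [1048, 1119, 1410, 2129]
[period 2]
Births: 1119 × 0.473 = 529 ; 1410 × 0.353 = 498 → 1027
20–39: 1048 × 0.982 = 1029
40–59: 1119 × 0.959 = 1073
60+: 1410 × 0.947 + 2129 × 0.687 = 1335 + 1463 = 2798
End of period: [1027, 1029, 1073, 2798]
[period 3]
Births: 1029 × 0.473 = 487 ; 1073 × 0.353 = 379 → 866
20–39: 1027 × 0.982 = 1009
40–59: 1029 × 0.959 = 987
60+: 1073 × 0.947 + 2798 × 0.687 = 1016 + 1922 = 2938
End of period: [866, 1009, 987, 2938]
[period 4]
Births: 1009 × 0.473 = 477 ; 987 × 0.353 = 348 → 825
20–39: 866 × 0.982 = 850
40–59: 1009 × 0.959 = 968
60+: 987 × 0.947 + 2938 × 0.687 = 935 + 2018 = 2953
End of period: [825, 850, 968, 2953]
Total: 5330 → 5596; change = 266; percentage change = 5.0%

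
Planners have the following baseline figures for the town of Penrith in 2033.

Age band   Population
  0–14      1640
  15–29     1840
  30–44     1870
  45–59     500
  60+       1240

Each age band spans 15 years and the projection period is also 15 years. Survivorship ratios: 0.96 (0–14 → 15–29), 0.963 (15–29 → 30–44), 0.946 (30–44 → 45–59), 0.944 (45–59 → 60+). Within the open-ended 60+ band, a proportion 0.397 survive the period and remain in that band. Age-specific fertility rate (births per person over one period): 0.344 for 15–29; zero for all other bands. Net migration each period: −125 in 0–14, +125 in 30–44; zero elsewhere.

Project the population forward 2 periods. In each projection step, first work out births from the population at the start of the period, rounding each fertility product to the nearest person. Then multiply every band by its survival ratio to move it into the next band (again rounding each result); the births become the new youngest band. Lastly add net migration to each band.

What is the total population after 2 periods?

After projecting period 1:
Births: 1840 * 0.344 = 633
15–29: 1640 * 0.96 = 1574
30–44: 1840 * 0.963 = 1772
45–59: 1870 * 0.946 = 1769
60+: 500 * 0.944 + 1240 * 0.397 = 472 + 492 = 964
Net migration: 0–14 − 125 → 508; 30–44 + 125 → 1897
Giving 508 / 1574 / 1897 / 1769 / 964.
After projecting period 2:
Births: 1574 * 0.344 = 541
15–29: 508 * 0.96 = 488
30–44: 1574 * 0.963 = 1516
45–59: 1897 * 0.946 = 1795
60+: 1769 * 0.944 + 964 * 0.397 = 1670 + 383 = 2053
Net migration: 0–14 − 125 → 416; 30–44 + 125 → 1641
Giving 416 / 488 / 1641 / 1795 / 2053.
Total after period 2: 416 + 488 + 1641 + 1795 + 2053 = 6393

6393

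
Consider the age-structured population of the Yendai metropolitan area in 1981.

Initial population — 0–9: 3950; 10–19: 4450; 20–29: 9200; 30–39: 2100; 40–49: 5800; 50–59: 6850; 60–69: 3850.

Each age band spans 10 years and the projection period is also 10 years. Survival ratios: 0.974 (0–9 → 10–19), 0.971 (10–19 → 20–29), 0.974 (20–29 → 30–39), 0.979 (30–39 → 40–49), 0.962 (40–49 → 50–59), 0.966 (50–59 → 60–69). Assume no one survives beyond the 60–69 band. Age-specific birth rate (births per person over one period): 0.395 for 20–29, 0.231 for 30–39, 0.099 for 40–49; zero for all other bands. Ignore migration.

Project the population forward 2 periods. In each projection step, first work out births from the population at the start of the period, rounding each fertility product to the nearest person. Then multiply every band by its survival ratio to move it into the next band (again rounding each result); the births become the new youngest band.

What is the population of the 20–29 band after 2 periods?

Let group 1 be 0–9 through group 7 = 60–69.
After projecting period 1:
Births: 9200 * 0.395 = 3634  |  2100 * 0.231 = 485  |  5800 * 0.099 = 574 ⇒ total 4693
Group 2: 3950 * 0.974 = 3847
Group 3: 4450 * 0.971 = 4321
Group 4: 9200 * 0.974 = 8961
Group 5: 2100 * 0.979 = 2056
Group 6: 5800 * 0.962 = 5580
Group 7: 6850 * 0.966 = 6617
Giving 4693 / 3847 / 4321 / 8961 / 2056 / 5580 / 6617.
After projecting period 2:
Births: 4321 * 0.395 = 1707  |  8961 * 0.231 = 2070  |  2056 * 0.099 = 204 ⇒ total 3981
Group 2: 4693 * 0.974 = 4571
Group 3: 3847 * 0.971 = 3735
Group 4: 4321 * 0.974 = 4209
Group 5: 8961 * 0.979 = 8773
Group 6: 2056 * 0.962 = 1978
Group 7: 5580 * 0.966 = 5390
Giving 3981 / 4571 / 3735 / 4209 / 8773 / 1978 / 5390.

3735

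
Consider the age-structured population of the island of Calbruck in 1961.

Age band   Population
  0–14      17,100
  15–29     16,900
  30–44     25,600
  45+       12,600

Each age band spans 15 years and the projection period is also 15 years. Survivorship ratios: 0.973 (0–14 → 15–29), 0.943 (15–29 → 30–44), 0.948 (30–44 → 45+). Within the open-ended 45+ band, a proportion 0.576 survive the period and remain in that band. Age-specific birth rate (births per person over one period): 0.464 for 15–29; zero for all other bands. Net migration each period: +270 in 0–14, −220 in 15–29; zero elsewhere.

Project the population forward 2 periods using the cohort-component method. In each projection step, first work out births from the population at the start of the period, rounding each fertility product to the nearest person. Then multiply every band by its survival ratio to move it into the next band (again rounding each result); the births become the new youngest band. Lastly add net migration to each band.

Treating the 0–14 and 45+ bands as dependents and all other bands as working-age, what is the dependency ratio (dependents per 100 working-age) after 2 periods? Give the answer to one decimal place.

After projecting period 1:
Births: 16900 × 0.464 = 7842
15–29: 17100 × 0.973 = 16638
30–44: 16900 × 0.943 = 15937
45+: 25600 × 0.948 + 12600 × 0.576 = 24269 + 7258 = 31527
Net migration: 0–14 + 270 → 8112; 15–29 − 220 → 16418
End of period: [8112, 16418, 15937, 31527]
After projecting period 2:
Births: 16418 × 0.464 = 7618
15–29: 8112 × 0.973 = 7893
30–44: 16418 × 0.943 = 15482
45+: 15937 × 0.948 + 31527 × 0.576 = 15108 + 18160 = 33268
Net migration: 0–14 + 270 → 7888; 15–29 − 220 → 7673
End of period: [7888, 7673, 15482, 33268]
Dependents (band 0–14 + band 45+) = 7888 + 33268 = 41156; working-age = 23155; ratio = 41156/23155 × 100 = 177.7

177.7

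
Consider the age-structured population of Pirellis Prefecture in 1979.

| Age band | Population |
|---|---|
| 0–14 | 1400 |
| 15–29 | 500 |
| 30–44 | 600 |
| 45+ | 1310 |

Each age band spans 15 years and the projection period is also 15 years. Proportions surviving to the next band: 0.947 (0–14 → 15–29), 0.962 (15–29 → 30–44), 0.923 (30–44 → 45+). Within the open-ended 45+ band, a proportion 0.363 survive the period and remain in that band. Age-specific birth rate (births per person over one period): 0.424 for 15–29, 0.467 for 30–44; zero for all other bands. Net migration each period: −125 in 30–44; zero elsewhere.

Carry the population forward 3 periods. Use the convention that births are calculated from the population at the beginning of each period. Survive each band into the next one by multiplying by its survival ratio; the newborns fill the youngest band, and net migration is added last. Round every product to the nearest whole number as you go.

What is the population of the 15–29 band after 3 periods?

689

Call the bands 1 to 4, youngest first.
[period 1]
Births: 500 × 0.424 = 212 ; 600 × 0.467 = 280 — total 492
Band 2: 1400 × 0.947 = 1326
Band 3: 500 × 0.962 = 481
Band 4: 600 × 0.923 + 1310 × 0.363 = 554 + 476 = 1030
Net migration: Band 3 − 125 → 356
Giving 492 / 1326 / 356 / 1030.
[period 2]
Births: 1326 × 0.424 = 562 ; 356 × 0.467 = 166 — total 728
Band 2: 492 × 0.947 = 466
Band 3: 1326 × 0.962 = 1276
Band 4: 356 × 0.923 + 1030 × 0.363 = 329 + 374 = 703
Net migration: Band 3 − 125 → 1151
Giving 728 / 466 / 1151 / 703.
[period 3]
Births: 466 × 0.424 = 198 ; 1151 × 0.467 = 538 — total 736
Band 2: 728 × 0.947 = 689
Band 3: 466 × 0.962 = 448
Band 4: 1151 × 0.923 + 703 × 0.363 = 1062 + 255 = 1317
Net migration: Band 3 − 125 → 323
Giving 736 / 689 / 323 / 1317.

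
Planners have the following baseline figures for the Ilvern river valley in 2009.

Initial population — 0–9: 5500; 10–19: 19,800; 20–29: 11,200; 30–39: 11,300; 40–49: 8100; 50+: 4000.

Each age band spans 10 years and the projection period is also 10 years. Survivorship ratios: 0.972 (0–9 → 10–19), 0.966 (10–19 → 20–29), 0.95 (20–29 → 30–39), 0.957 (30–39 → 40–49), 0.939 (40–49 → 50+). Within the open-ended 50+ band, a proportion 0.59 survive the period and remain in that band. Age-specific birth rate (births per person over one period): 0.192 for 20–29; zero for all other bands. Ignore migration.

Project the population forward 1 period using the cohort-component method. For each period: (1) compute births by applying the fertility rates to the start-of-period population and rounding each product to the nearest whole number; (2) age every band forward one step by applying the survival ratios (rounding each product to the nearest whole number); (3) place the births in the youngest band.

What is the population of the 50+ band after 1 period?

9966

After projecting period 1:
Births: 11200 × 0.192 = 2150
10–19: 5500 × 0.972 = 5346
20–29: 19800 × 0.966 = 19127
30–39: 11200 × 0.95 = 10640
40–49: 11300 × 0.957 = 10814
50+: 8100 × 0.939 + 4000 × 0.59 = 7606 + 2360 = 9966
Giving 2150 / 5346 / 19127 / 10640 / 10814 / 9966.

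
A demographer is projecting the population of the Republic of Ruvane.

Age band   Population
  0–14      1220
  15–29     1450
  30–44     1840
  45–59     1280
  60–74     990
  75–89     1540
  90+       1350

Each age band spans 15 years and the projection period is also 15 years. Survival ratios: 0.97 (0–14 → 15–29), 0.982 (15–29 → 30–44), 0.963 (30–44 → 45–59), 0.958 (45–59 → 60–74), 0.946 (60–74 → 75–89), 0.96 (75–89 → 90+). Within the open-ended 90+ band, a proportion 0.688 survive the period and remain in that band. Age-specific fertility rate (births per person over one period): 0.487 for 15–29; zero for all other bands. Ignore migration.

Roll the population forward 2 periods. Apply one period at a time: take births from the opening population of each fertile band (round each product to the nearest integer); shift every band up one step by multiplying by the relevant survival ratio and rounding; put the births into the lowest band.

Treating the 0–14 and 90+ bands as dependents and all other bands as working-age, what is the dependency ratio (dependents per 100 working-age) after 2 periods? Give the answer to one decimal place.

Numbering the groups 1..7 from youngest to oldest:
[period 1]
Births: 1450 * 0.487 = 706
Group 2: 1220 * 0.97 = 1183
Group 3: 1450 * 0.982 = 1424
Group 4: 1840 * 0.963 = 1772
Group 5: 1280 * 0.958 = 1226
Group 6: 990 * 0.946 = 937
Group 7: 1540 * 0.96 + 1350 * 0.688 = 1478 + 929 = 2407
Giving 706 / 1183 / 1424 / 1772 / 1226 / 937 / 2407.
[period 2]
Births: 1183 * 0.487 = 576
Group 2: 706 * 0.97 = 685
Group 3: 1183 * 0.982 = 1162
Group 4: 1424 * 0.963 = 1371
Group 5: 1772 * 0.958 = 1698
Group 6: 1226 * 0.946 = 1160
Group 7: 937 * 0.96 + 2407 * 0.688 = 900 + 1656 = 2556
Giving 576 / 685 / 1162 / 1371 / 1698 / 1160 / 2556.
Dependents (band 0–14 + band 90+) = 576 + 2556 = 3132; working-age = 6076; ratio = 3132/6076 × 100 = 51.5

51.5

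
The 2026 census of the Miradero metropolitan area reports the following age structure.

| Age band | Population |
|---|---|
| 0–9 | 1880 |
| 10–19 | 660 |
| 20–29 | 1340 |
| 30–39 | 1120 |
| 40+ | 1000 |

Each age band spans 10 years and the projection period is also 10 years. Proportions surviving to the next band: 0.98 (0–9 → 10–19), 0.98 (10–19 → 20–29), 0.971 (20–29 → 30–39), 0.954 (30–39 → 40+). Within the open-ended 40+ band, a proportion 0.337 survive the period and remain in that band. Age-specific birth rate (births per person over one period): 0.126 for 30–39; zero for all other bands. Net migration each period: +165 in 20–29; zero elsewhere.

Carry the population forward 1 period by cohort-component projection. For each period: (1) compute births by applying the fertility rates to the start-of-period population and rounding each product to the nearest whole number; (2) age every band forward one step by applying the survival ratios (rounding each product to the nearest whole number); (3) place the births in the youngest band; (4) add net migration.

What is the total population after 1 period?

Call the groups 1 to 5, youngest first.
[period 1]
Births: 1120 × 0.126 = 141
Group 2: 1880 × 0.98 = 1842
Group 3: 660 × 0.98 = 647
Group 4: 1340 × 0.971 = 1301
Group 5: 1120 × 0.954 + 1000 × 0.337 = 1068 + 337 = 1405
Net migration: Group 3 + 165 → 812
→ [141, 1842, 812, 1301, 1405]
Total after period 1: 141 + 1842 + 812 + 1301 + 1405 = 5501

5501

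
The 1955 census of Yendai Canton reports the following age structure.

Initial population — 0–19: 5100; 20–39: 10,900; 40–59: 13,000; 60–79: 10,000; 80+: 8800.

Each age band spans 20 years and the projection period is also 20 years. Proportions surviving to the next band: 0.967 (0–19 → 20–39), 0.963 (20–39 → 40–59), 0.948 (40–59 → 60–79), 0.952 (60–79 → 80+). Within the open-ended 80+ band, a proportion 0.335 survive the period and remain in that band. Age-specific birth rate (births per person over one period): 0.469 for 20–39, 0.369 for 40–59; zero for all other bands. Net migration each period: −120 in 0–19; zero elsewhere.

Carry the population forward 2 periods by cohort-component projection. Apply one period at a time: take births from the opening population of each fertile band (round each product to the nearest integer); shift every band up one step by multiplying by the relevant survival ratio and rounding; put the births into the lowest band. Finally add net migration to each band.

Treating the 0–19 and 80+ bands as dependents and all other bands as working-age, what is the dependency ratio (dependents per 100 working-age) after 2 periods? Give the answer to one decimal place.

Call the groups 1 to 5, youngest first.
— Period 1 —
Births: 10900 × 0.469 = 5112 ; 13000 × 0.369 = 4797 ⇒ total 9909
Group 2: 5100 × 0.967 = 4932
Group 3: 10900 × 0.963 = 10497
Group 4: 13000 × 0.948 = 12324
Group 5: 10000 × 0.952 + 8800 × 0.335 = 9520 + 2948 = 12468
Net migration: Group 1 − 120 → 9789
Giving 9789 / 4932 / 10497 / 12324 / 12468.
— Period 2 —
Births: 4932 × 0.469 = 2313 ; 10497 × 0.369 = 3873 ⇒ total 6186
Group 2: 9789 × 0.967 = 9466
Group 3: 4932 × 0.963 = 4750
Group 4: 10497 × 0.948 = 9951
Group 5: 12324 × 0.952 + 12468 × 0.335 = 11732 + 4177 = 15909
Net migration: Group 1 − 120 → 6066
Giving 6066 / 9466 / 4750 / 9951 / 15909.
Dependents (band 0–19 + band 80+) = 6066 + 15909 = 21975; working-age = 24167; ratio = 21975/24167 × 100 = 90.9

90.9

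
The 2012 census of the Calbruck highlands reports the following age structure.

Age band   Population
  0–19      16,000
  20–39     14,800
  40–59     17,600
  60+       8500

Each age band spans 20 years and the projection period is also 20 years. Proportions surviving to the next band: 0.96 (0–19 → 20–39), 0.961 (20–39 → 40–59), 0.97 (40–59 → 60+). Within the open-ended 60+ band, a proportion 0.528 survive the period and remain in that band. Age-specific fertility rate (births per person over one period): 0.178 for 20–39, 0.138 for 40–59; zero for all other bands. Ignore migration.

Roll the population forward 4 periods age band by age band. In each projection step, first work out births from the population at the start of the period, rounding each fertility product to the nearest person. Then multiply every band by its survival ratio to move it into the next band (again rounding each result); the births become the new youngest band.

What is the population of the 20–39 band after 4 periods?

Call the groups 1 to 4, youngest first.
After projecting period 1:
Births: 14800 × 0.178 = 2634 ; 17600 × 0.138 = 2429 → 5063
Group 2: 16000 × 0.96 = 15360
Group 3: 14800 × 0.961 = 14223
Group 4: 17600 × 0.97 + 8500 × 0.528 = 17072 + 4488 = 21560
End of period: [5063, 15360, 14223, 21560]
After projecting period 2:
Births: 15360 × 0.178 = 2734 ; 14223 × 0.138 = 1963 → 4697
Group 2: 5063 × 0.96 = 4860
Group 3: 15360 × 0.961 = 14761
Group 4: 14223 × 0.97 + 21560 × 0.528 = 13796 + 11384 = 25180
End of period: [4697, 4860, 14761, 25180]
After projecting period 3:
Births: 4860 × 0.178 = 865 ; 14761 × 0.138 = 2037 → 2902
Group 2: 4697 × 0.96 = 4509
Group 3: 4860 × 0.961 = 4670
Group 4: 14761 × 0.97 + 25180 × 0.528 = 14318 + 13295 = 27613
End of period: [2902, 4509, 4670, 27613]
After projecting period 4:
Births: 4509 × 0.178 = 803 ; 4670 × 0.138 = 644 → 1447
Group 2: 2902 × 0.96 = 2786
Group 3: 4509 × 0.961 = 4333
Group 4: 4670 × 0.97 + 27613 × 0.528 = 4530 + 14580 = 19110
End of period: [1447, 2786, 4333, 19110]

2786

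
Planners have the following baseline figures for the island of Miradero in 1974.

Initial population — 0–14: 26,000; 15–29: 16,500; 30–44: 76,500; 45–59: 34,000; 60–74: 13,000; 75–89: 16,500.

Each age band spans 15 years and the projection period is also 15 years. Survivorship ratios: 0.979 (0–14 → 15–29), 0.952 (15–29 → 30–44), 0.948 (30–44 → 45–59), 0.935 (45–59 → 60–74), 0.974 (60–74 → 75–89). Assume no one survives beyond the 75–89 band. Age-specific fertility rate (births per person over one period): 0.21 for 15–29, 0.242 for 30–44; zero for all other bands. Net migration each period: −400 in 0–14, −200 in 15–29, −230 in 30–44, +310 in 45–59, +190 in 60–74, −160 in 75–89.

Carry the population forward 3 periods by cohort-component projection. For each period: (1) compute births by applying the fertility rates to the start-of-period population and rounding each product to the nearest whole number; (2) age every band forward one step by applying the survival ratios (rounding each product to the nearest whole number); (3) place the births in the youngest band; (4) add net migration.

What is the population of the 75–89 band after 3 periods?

Numbering the bands 1..6 from youngest to oldest:
Period 1.
Births: 16500 * 0.21 = 3465, 76500 * 0.242 = 18513 → total 21978
Band 2: 26000 * 0.979 = 25454
Band 3: 16500 * 0.952 = 15708
Band 4: 76500 * 0.948 = 72522
Band 5: 34000 * 0.935 = 31790
Band 6: 13000 * 0.974 = 12662
Net migration: Band 1 − 400 → 21578; Band 2 − 200 → 25254; Band 3 − 230 → 15478; Band 4 + 310 → 72832; Band 5 + 190 → 31980; Band 6 − 160 → 12502
Population now: 0–14=21578, 15–29=25254, 30–44=15478, 45–59=72832, 60–74=31980, 75–89=12502
Period 2.
Births: 25254 * 0.21 = 5303, 15478 * 0.242 = 3746 → total 9049
Band 2: 21578 * 0.979 = 21125
Band 3: 25254 * 0.952 = 24042
Band 4: 15478 * 0.948 = 14673
Band 5: 72832 * 0.935 = 68098
Band 6: 31980 * 0.974 = 31149
Net migration: Band 1 − 400 → 8649; Band 2 − 200 → 20925; Band 3 − 230 → 23812; Band 4 + 310 → 14983; Band 5 + 190 → 68288; Band 6 − 160 → 30989
Population now: 0–14=8649, 15–29=20925, 30–44=23812, 45–59=14983, 60–74=68288, 75–89=30989
Period 3.
Births: 20925 * 0.21 = 4394, 23812 * 0.242 = 5763 → total 10157
Band 2: 8649 * 0.979 = 8467
Band 3: 20925 * 0.952 = 19921
Band 4: 23812 * 0.948 = 22574
Band 5: 14983 * 0.935 = 14009
Band 6: 68288 * 0.974 = 66513
Net migration: Band 1 − 400 → 9757; Band 2 − 200 → 8267; Band 3 − 230 → 19691; Band 4 + 310 → 22884; Band 5 + 190 → 14199; Band 6 − 160 → 66353
Population now: 0–14=9757, 15–29=8267, 30–44=19691, 45–59=22884, 60–74=14199, 75–89=66353

66353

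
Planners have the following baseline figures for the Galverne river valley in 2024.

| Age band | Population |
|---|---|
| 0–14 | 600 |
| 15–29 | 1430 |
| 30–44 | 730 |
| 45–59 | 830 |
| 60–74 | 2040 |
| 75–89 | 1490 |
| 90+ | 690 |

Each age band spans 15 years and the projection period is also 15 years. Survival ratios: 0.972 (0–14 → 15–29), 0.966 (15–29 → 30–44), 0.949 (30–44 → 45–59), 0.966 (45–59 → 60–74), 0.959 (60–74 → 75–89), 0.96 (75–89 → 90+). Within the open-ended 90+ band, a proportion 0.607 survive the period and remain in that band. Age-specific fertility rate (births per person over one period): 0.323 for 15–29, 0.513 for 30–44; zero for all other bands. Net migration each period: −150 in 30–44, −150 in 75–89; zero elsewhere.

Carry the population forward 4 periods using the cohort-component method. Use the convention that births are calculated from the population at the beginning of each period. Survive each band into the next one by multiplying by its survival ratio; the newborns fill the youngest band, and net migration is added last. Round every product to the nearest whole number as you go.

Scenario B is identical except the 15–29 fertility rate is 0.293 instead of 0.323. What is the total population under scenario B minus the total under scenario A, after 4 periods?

-139

Let group 1 be 0–14 through group 7 = 90+.
After projecting period 1:
Births: 1430 * 0.323 = 462  |  730 * 0.513 = 374 ⇒ total 836
Group 2: 600 * 0.972 = 583
Group 3: 1430 * 0.966 = 1381
Group 4: 730 * 0.949 = 693
Group 5: 830 * 0.966 = 802
Group 6: 2040 * 0.959 = 1956
Group 7: 1490 * 0.96 + 690 * 0.607 = 1430 + 419 = 1849
Net migration: Group 3 − 150 → 1231; Group 6 − 150 → 1806
Giving 836 / 583 / 1231 / 693 / 802 / 1806 / 1849.
After projecting period 2:
Births: 583 * 0.323 = 188  |  1231 * 0.513 = 632 ⇒ total 820
Group 2: 836 * 0.972 = 813
Group 3: 583 * 0.966 = 563
Group 4: 1231 * 0.949 = 1168
Group 5: 693 * 0.966 = 669
Group 6: 802 * 0.959 = 769
Group 7: 1806 * 0.96 + 1849 * 0.607 = 1734 + 1122 = 2856
Net migration: Group 3 − 150 → 413; Group 6 − 150 → 619
Giving 820 / 813 / 413 / 1168 / 669 / 619 / 2856.
After projecting period 3:
Births: 813 * 0.323 = 263  |  413 * 0.513 = 212 ⇒ total 475
Group 2: 820 * 0.972 = 797
Group 3: 813 * 0.966 = 785
Group 4: 413 * 0.949 = 392
Group 5: 1168 * 0.966 = 1128
Group 6: 669 * 0.959 = 642
Group 7: 619 * 0.96 + 2856 * 0.607 = 594 + 1734 = 2328
Net migration: Group 3 − 150 → 635; Group 6 − 150 → 492
Giving 475 / 797 / 635 / 392 / 1128 / 492 / 2328.
After projecting period 4:
Births: 797 * 0.323 = 257  |  635 * 0.513 = 326 ⇒ total 583
Group 2: 475 * 0.972 = 462
Group 3: 797 * 0.966 = 770
Group 4: 635 * 0.949 = 603
Group 5: 392 * 0.966 = 379
Group 6: 1128 * 0.959 = 1082
Group 7: 492 * 0.96 + 2328 * 0.607 = 472 + 1413 = 1885
Net migration: Group 3 − 150 → 620; Group 6 − 150 → 932
Giving 583 / 462 / 620 / 603 / 379 / 932 / 1885.
Scenario A total after 4 periods: 5464
Scenario B projection —
After projecting period 1:
Births: 1430 * 0.293 = 419  |  730 * 0.513 = 374 ⇒ total 793
Group 2: 600 * 0.972 = 583
Group 3: 1430 * 0.966 = 1381
Group 4: 730 * 0.949 = 693
Group 5: 830 * 0.966 = 802
Group 6: 2040 * 0.959 = 1956
Group 7: 1490 * 0.96 + 690 * 0.607 = 1430 + 419 = 1849
Net migration: Group 3 − 150 → 1231; Group 6 − 150 → 1806
Giving 793 / 583 / 1231 / 693 / 802 / 1806 / 1849.
After projecting period 2:
Births: 583 * 0.293 = 171  |  1231 * 0.513 = 632 ⇒ total 803
Group 2: 793 * 0.972 = 771
Group 3: 583 * 0.966 = 563
Group 4: 1231 * 0.949 = 1168
Group 5: 693 * 0.966 = 669
Group 6: 802 * 0.959 = 769
Group 7: 1806 * 0.96 + 1849 * 0.607 = 1734 + 1122 = 2856
Net migration: Group 3 − 150 → 413; Group 6 − 150 → 619
Giving 803 / 771 / 413 / 1168 / 669 / 619 / 2856.
After projecting period 3:
Births: 771 * 0.293 = 226  |  413 * 0.513 = 212 ⇒ total 438
Group 2: 803 * 0.972 = 781
Group 3: 771 * 0.966 = 745
Group 4: 413 * 0.949 = 392
Group 5: 1168 * 0.966 = 1128
Group 6: 669 * 0.959 = 642
Group 7: 619 * 0.96 + 2856 * 0.607 = 594 + 1734 = 2328
Net migration: Group 3 − 150 → 595; Group 6 − 150 → 492
Giving 438 / 781 / 595 / 392 / 1128 / 492 / 2328.
After projecting period 4:
Births: 781 * 0.293 = 229  |  595 * 0.513 = 305 ⇒ total 534
Group 2: 438 * 0.972 = 426
Group 3: 781 * 0.966 = 754
Group 4: 595 * 0.949 = 565
Group 5: 392 * 0.966 = 379
Group 6: 1128 * 0.959 = 1082
Group 7: 492 * 0.96 + 2328 * 0.607 = 472 + 1413 = 1885
Net migration: Group 3 − 150 → 604; Group 6 − 150 → 932
Giving 534 / 426 / 604 / 565 / 379 / 932 / 1885.
Scenario B total after 4 periods: 5325
Difference B − A = 5325 − 5464 = -139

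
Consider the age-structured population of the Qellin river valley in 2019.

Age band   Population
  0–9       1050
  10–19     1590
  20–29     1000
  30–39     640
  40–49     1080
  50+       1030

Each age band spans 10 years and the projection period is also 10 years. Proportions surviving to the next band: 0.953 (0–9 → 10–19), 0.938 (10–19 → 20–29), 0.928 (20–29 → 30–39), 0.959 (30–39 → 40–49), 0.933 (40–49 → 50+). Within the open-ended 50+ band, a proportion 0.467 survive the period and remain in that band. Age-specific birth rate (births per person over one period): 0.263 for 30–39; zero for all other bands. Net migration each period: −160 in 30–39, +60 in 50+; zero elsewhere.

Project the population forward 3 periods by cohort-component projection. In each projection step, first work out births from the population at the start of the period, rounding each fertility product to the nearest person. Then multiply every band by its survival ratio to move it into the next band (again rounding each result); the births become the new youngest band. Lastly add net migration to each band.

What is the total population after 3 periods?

3931

After projecting period 1:
Births: 640 × 0.263 = 168
10–19: 1050 × 0.953 = 1001
20–29: 1590 × 0.938 = 1491
30–39: 1000 × 0.928 = 928
40–49: 640 × 0.959 = 614
50+: 1080 × 0.933 + 1030 × 0.467 = 1008 + 481 = 1489
Net migration: 30–39 − 160 → 768; 50+ + 60 → 1549
End of period: [168, 1001, 1491, 768, 614, 1549]
After projecting period 2:
Births: 768 × 0.263 = 202
10–19: 168 × 0.953 = 160
20–29: 1001 × 0.938 = 939
30–39: 1491 × 0.928 = 1384
40–49: 768 × 0.959 = 737
50+: 614 × 0.933 + 1549 × 0.467 = 573 + 723 = 1296
Net migration: 30–39 − 160 → 1224; 50+ + 60 → 1356
End of period: [202, 160, 939, 1224, 737, 1356]
After projecting period 3:
Births: 1224 × 0.263 = 322
10–19: 202 × 0.953 = 193
20–29: 160 × 0.938 = 150
30–39: 939 × 0.928 = 871
40–49: 1224 × 0.959 = 1174
50+: 737 × 0.933 + 1356 × 0.467 = 688 + 633 = 1321
Net migration: 30–39 − 160 → 711; 50+ + 60 → 1381
End of period: [322, 193, 150, 711, 1174, 1381]
Total after period 3: 322 + 193 + 150 + 711 + 1174 + 1381 = 3931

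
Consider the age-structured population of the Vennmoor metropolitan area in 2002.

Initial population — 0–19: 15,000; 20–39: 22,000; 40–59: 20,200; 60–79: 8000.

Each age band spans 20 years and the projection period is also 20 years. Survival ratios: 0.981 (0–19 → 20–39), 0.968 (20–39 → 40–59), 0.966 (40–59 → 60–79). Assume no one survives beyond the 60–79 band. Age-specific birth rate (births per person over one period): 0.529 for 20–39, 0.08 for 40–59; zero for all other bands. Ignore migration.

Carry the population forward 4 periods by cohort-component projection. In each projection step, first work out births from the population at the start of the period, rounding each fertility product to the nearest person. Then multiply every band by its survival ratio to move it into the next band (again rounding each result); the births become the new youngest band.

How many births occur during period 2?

After projecting period 1:
Births: 22000 * 0.529 = 11638 ; 20200 * 0.08 = 1616 — total 13254
20–39: 15000 * 0.981 = 14715
40–59: 22000 * 0.968 = 21296
60–79: 20200 * 0.966 = 19513
Giving 13254 / 14715 / 21296 / 19513.
After projecting period 2:
Births: 14715 * 0.529 = 7784 ; 21296 * 0.08 = 1704 — total 9488
20–39: 13254 * 0.981 = 13002
40–59: 14715 * 0.968 = 14244
60–79: 21296 * 0.966 = 20572
Giving 9488 / 13002 / 14244 / 20572.

9488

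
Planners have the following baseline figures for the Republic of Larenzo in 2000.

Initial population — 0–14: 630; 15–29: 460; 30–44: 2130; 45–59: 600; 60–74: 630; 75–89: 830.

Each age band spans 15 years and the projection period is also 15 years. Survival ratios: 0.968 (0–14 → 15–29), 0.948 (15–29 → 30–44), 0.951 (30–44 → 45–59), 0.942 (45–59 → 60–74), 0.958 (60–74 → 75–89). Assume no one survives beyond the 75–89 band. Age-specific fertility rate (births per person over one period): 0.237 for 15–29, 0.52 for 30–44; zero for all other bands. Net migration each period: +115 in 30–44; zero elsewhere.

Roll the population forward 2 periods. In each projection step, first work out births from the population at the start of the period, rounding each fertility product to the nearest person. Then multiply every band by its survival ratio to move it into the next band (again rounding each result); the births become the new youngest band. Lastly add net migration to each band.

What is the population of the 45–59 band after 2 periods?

Let group 1 be 0–14 through group 6 = 75–89.
— Period 1 —
Births: 460 × 0.237 = 109 ; 2130 × 0.52 = 1108 — total 1217
Group 2: 630 × 0.968 = 610
Group 3: 460 × 0.948 = 436
Group 4: 2130 × 0.951 = 2026
Group 5: 600 × 0.942 = 565
Group 6: 630 × 0.958 = 604
Net migration: Group 3 + 115 → 551
→ [1217, 610, 551, 2026, 565, 604]
— Period 2 —
Births: 610 × 0.237 = 145 ; 551 × 0.52 = 287 — total 432
Group 2: 1217 × 0.968 = 1178
Group 3: 610 × 0.948 = 578
Group 4: 551 × 0.951 = 524
Group 5: 2026 × 0.942 = 1908
Group 6: 565 × 0.958 = 541
Net migration: Group 3 + 115 → 693
→ [432, 1178, 693, 524, 1908, 541]

524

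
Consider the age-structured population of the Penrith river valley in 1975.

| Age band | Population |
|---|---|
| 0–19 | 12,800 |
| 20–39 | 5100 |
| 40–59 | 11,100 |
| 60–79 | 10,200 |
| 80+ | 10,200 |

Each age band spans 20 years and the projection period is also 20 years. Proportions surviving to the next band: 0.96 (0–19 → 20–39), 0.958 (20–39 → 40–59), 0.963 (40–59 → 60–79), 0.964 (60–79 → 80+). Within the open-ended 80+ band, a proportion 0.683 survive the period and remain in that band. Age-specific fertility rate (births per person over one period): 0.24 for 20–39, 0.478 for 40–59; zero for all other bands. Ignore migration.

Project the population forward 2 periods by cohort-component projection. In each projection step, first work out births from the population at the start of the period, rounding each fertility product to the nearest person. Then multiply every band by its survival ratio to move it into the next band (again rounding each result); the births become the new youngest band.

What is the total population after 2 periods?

Period 1:
Births: 5100 × 0.24 = 1224, 11100 × 0.478 = 5306 → 6530
20–39: 12800 × 0.96 = 12288
40–59: 5100 × 0.958 = 4886
60–79: 11100 × 0.963 = 10689
80+: 10200 × 0.964 + 10200 × 0.683 = 9833 + 6967 = 16800
Giving 6530 / 12288 / 4886 / 10689 / 16800.
Period 2:
Births: 12288 × 0.24 = 2949, 4886 × 0.478 = 2336 → 5285
20–39: 6530 × 0.96 = 6269
40–59: 12288 × 0.958 = 11772
60–79: 4886 × 0.963 = 4705
80+: 10689 × 0.964 + 16800 × 0.683 = 10304 + 11474 = 21778
Giving 5285 / 6269 / 11772 / 4705 / 21778.
Total after period 2: 5285 + 6269 + 11772 + 4705 + 21778 = 49809

49809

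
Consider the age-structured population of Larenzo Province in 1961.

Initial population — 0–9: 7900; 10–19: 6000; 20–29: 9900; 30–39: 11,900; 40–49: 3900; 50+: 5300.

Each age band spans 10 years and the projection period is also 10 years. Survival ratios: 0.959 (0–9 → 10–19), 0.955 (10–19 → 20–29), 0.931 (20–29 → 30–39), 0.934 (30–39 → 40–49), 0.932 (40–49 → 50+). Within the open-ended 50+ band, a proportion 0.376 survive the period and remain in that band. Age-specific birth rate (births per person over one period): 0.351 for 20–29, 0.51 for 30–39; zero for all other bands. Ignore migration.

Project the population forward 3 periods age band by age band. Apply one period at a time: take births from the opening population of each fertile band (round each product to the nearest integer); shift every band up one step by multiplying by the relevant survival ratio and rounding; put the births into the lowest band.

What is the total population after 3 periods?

44872

(Groups numbered youngest = 1 to oldest = 6.)
Period 1:
Births: 9900 × 0.351 = 3475, 11900 × 0.51 = 6069 → total 9544
Group 2: 7900 × 0.959 = 7576
Group 3: 6000 × 0.955 = 5730
Group 4: 9900 × 0.931 = 9217
Group 5: 11900 × 0.934 = 11115
Group 6: 3900 × 0.932 + 5300 × 0.376 = 3635 + 1993 = 5628
Population now: 0–9=9544, 10–19=7576, 20–29=5730, 30–39=9217, 40–49=11115, 50+=5628
Period 2:
Births: 5730 × 0.351 = 2011, 9217 × 0.51 = 4701 → total 6712
Group 2: 9544 × 0.959 = 9153
Group 3: 7576 × 0.955 = 7235
Group 4: 5730 × 0.931 = 5335
Group 5: 9217 × 0.934 = 8609
Group 6: 11115 × 0.932 + 5628 × 0.376 = 10359 + 2116 = 12475
Population now: 0–9=6712, 10–19=9153, 20–29=7235, 30–39=5335, 40–49=8609, 50+=12475
Period 3:
Births: 7235 × 0.351 = 2539, 5335 × 0.51 = 2721 → total 5260
Group 2: 6712 × 0.959 = 6437
Group 3: 9153 × 0.955 = 8741
Group 4: 7235 × 0.931 = 6736
Group 5: 5335 × 0.934 = 4983
Group 6: 8609 × 0.932 + 12475 × 0.376 = 8024 + 4691 = 12715
Population now: 0–9=5260, 10–19=6437, 20–29=8741, 30–39=6736, 40–49=4983, 50+=12715
Total after period 3: 5260 + 6437 + 8741 + 6736 + 4983 + 12715 = 44872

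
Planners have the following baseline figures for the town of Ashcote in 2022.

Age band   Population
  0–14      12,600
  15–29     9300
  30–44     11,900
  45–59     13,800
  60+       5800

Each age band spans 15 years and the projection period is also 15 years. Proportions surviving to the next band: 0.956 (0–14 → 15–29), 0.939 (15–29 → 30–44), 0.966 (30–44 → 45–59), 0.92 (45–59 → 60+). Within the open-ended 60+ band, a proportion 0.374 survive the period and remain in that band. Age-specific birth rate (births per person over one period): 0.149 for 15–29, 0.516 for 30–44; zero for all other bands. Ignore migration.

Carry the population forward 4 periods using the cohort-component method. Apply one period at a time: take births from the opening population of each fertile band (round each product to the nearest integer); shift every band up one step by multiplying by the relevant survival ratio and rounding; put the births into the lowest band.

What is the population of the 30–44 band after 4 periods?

5657

— Period 1 —
Births: 9300 × 0.149 = 1386, 11900 × 0.516 = 6140 — total 7526
15–29: 12600 × 0.956 = 12046
30–44: 9300 × 0.939 = 8733
45–59: 11900 × 0.966 = 11495
60+: 13800 × 0.92 + 5800 × 0.374 = 12696 + 2169 = 14865
End of period: [7526, 12046, 8733, 11495, 14865]
— Period 2 —
Births: 12046 × 0.149 = 1795, 8733 × 0.516 = 4506 — total 6301
15–29: 7526 × 0.956 = 7195
30–44: 12046 × 0.939 = 11311
45–59: 8733 × 0.966 = 8436
60+: 11495 × 0.92 + 14865 × 0.374 = 10575 + 5560 = 16135
End of period: [6301, 7195, 11311, 8436, 16135]
— Period 3 —
Births: 7195 × 0.149 = 1072, 11311 × 0.516 = 5836 — total 6908
15–29: 6301 × 0.956 = 6024
30–44: 7195 × 0.939 = 6756
45–59: 11311 × 0.966 = 10926
60+: 8436 × 0.92 + 16135 × 0.374 = 7761 + 6034 = 13795
End of period: [6908, 6024, 6756, 10926, 13795]
— Period 4 —
Births: 6024 × 0.149 = 898, 6756 × 0.516 = 3486 — total 4384
15–29: 6908 × 0.956 = 6604
30–44: 6024 × 0.939 = 5657
45–59: 6756 × 0.966 = 6526
60+: 10926 × 0.92 + 13795 × 0.374 = 10052 + 5159 = 15211
End of period: [4384, 6604, 5657, 6526, 15211]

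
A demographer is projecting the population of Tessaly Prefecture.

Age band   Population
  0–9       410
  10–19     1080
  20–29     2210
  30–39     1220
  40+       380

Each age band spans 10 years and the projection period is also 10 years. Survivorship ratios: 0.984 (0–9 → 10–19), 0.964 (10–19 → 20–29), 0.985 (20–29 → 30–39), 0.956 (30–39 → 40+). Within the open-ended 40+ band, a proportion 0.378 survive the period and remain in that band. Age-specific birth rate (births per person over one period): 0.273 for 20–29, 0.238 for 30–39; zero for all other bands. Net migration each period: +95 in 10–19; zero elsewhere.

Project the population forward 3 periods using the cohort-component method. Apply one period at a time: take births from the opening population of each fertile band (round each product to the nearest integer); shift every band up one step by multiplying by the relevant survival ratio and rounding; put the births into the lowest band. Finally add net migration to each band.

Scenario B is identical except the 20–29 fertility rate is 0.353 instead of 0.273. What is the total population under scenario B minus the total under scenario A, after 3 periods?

(Groups numbered youngest = 1 to oldest = 5.)
After projecting period 1:
Births: 2210 * 0.273 = 603  |  1220 * 0.238 = 290 → 893
Group 2: 410 * 0.984 = 403
Group 3: 1080 * 0.964 = 1041
Group 4: 2210 * 0.985 = 2177
Group 5: 1220 * 0.956 + 380 * 0.378 = 1166 + 144 = 1310
Net migration: Group 2 + 95 → 498
Giving 893 / 498 / 1041 / 2177 / 1310.
After projecting period 2:
Births: 1041 * 0.273 = 284  |  2177 * 0.238 = 518 → 802
Group 2: 893 * 0.984 = 879
Group 3: 498 * 0.964 = 480
Group 4: 1041 * 0.985 = 1025
Group 5: 2177 * 0.956 + 1310 * 0.378 = 2081 + 495 = 2576
Net migration: Group 2 + 95 → 974
Giving 802 / 974 / 480 / 1025 / 2576.
After projecting period 3:
Births: 480 * 0.273 = 131  |  1025 * 0.238 = 244 → 375
Group 2: 802 * 0.984 = 789
Group 3: 974 * 0.964 = 939
Group 4: 480 * 0.985 = 473
Group 5: 1025 * 0.956 + 2576 * 0.378 = 980 + 974 = 1954
Net migration: Group 2 + 95 → 884
Giving 375 / 884 / 939 / 473 / 1954.
Scenario A total after 3 periods: 4625
Scenario B projection —
After projecting period 1:
Births: 2210 * 0.353 = 780  |  1220 * 0.238 = 290 → 1070
Group 2: 410 * 0.984 = 403
Group 3: 1080 * 0.964 = 1041
Group 4: 2210 * 0.985 = 2177
Group 5: 1220 * 0.956 + 380 * 0.378 = 1166 + 144 = 1310
Net migration: Group 2 + 95 → 498
Giving 1070 / 498 / 1041 / 2177 / 1310.
After projecting period 2:
Births: 1041 * 0.353 = 367  |  2177 * 0.238 = 518 → 885
Group 2: 1070 * 0.984 = 1053
Group 3: 498 * 0.964 = 480
Group 4: 1041 * 0.985 = 1025
Group 5: 2177 * 0.956 + 1310 * 0.378 = 2081 + 495 = 2576
Net migration: Group 2 + 95 → 1148
Giving 885 / 1148 / 480 / 1025 / 2576.
After projecting period 3:
Births: 480 * 0.353 = 169  |  1025 * 0.238 = 244 → 413
Group 2: 885 * 0.984 = 871
Group 3: 1148 * 0.964 = 1107
Group 4: 480 * 0.985 = 473
Group 5: 1025 * 0.956 + 2576 * 0.378 = 980 + 974 = 1954
Net migration: Group 2 + 95 → 966
Giving 413 / 966 / 1107 / 473 / 1954.
Scenario B total after 3 periods: 4913
Difference B − A = 4913 − 4625 = 288

288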